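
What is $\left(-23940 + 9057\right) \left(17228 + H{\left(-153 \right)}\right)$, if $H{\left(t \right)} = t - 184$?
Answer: $-251388753$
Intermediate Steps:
$H{\left(t \right)} = -184 + t$
$\left(-23940 + 9057\right) \left(17228 + H{\left(-153 \right)}\right) = \left(-23940 + 9057\right) \left(17228 - 337\right) = - 14883 \left(17228 - 337\right) = \left(-14883\right) 16891 = -251388753$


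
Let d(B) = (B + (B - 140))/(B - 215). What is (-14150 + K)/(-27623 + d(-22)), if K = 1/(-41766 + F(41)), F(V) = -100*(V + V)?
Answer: 167563479537/327100770122 ≈ 0.51227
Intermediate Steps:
F(V) = -200*V
d(B) = (-140 + 2*B)/(-215 + B) (d(B) = (B + (-140 + B))/(-215 + B) = (-140 + 2*B)/(-215 + B))
K = -1/49966 (K = 1/(-41766 - 200*41) = 1/(-41766 - 8200) = 1/(-49966) = -1/49966 ≈ -2.0014e-5)
(-14150 + K)/(-27623 + d(-22)) = (-14150 - 1/49966)/(-27623 + 2*(-70 - 22)/(-215 - 22)) = -707018901/(49966*(-27623 + 2*(-92)/(-237))) = -707018901/(49966*(-27623 + 2*(-1/237)*(-92))) = -707018901/(49966*(-27623 + 184/237)) = -707018901/(49966*(-6546467/237)) = -707018901/49966*(-237/6546467) = 167563479537/327100770122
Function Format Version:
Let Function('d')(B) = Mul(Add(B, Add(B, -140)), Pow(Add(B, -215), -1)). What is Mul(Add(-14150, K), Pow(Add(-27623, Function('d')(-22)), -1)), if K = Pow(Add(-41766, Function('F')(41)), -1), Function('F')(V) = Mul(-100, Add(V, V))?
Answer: Rational(167563479537, 327100770122) ≈ 0.51227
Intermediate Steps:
Function('F')(V) = Mul(-200, V) (Function('F')(V) = Mul(-100, Mul(2, V)) = Mul(-200, V))
Function('d')(B) = Mul(Pow(Add(-215, B), -1), Add(-140, Mul(2, B))) (Function('d')(B) = Mul(Add(B, Add(-140, B)), Pow(Add(-215, B), -1)) = Mul(Add(-140, Mul(2, B)), Pow(Add(-215, B), -1)) = Mul(Pow(Add(-215, B), -1), Add(-140, Mul(2, B))))
K = Rational(-1, 49966) (K = Pow(Add(-41766, Mul(-200, 41)), -1) = Pow(Add(-41766, -8200), -1) = Pow(-49966, -1) = Rational(-1, 49966) ≈ -2.0014e-5)
Mul(Add(-14150, K), Pow(Add(-27623, Function('d')(-22)), -1)) = Mul(Add(-14150, Rational(-1, 49966)), Pow(Add(-27623, Mul(2, Pow(Add(-215, -22), -1), Add(-70, -22))), -1)) = Mul(Rational(-707018901, 49966), Pow(Add(-27623, Mul(2, Pow(-237, -1), -92)), -1)) = Mul(Rational(-707018901, 49966), Pow(Add(-27623, Mul(2, Rational(-1, 237), -92)), -1)) = Mul(Rational(-707018901, 49966), Pow(Add(-27623, Rational(184, 237)), -1)) = Mul(Rational(-707018901, 49966), Pow(Rational(-6546467, 237), -1)) = Mul(Rational(-707018901, 49966), Rational(-237, 6546467)) = Rational(167563479537, 327100770122)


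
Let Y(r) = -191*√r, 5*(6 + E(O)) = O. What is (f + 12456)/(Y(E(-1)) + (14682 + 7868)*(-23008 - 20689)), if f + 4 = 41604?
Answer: -266325087358000/4854744072231243411 + 10324696*I*√155/4854744072231243411 ≈ -5.4859e-5 + 2.6477e-11*I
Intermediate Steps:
E(O) = -6 + O/5
f = 41600 (f = -4 + 41604 = 41600)
(f + 12456)/(Y(E(-1)) + (14682 + 7868)*(-23008 - 20689)) = (41600 + 12456)/(-191*√(-6 + (⅕)*(-1)) + (14682 + 7868)*(-23008 - 20689)) = 54056/(-191*√(-6 - ⅕) + 22550*(-43697)) = 54056/(-191*I*√155/5 - 985367350) = 54056/(-985367350 - 191*I*√155/5)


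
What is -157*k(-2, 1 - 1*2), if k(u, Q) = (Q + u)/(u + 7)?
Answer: 471/5 ≈ 94.200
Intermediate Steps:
k(u, Q) = (Q + u)/(7 + u)
-157*k(-2, 1 - 1*2) = -157*((1 - 1*2) - 2)/(7 - 2) = -157*((1 - 2) - 2)/5 = -157*(-1 - 2)/5 = -157*(-3)/5 = -157*(-⅗) = 471/5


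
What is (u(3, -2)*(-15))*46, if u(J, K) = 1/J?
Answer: -230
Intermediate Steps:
(u(3, -2)*(-15))*46 = (-15/3)*46 = ((⅓)*(-15))*46 = -5*46 = -230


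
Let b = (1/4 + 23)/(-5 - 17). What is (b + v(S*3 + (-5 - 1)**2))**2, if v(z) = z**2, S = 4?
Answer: 41070670281/7744 ≈ 5.3035e+6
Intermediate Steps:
b = -93/88 (b = (1/4 + 23)/(-22) = (93/4)*(-1/22) = -93/88 ≈ -1.0568)
(b + v(S*3 + (-5 - 1)**2))**2 = (-93/88 + (4*3 + (-5 - 1)**2)**2)**2 = (-93/88 + (12 + (-6)**2)**2)**2 = (-93/88 + (12 + 36)**2)**2 = (-93/88 + 48**2)**2 = (-93/88 + 2304)**2 = (202659/88)**2 = 41070670281/7744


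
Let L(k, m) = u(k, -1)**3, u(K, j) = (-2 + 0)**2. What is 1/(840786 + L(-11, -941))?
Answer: 1/840850 ≈ 1.1893e-6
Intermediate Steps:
u(K, j) = 4 (u(K, j) = (-2)**2 = 4)
L(k, m) = 64 (L(k, m) = 4**3 = 64)
1/(840786 + L(-11, -941)) = 1/(840786 + 64) = 1/840850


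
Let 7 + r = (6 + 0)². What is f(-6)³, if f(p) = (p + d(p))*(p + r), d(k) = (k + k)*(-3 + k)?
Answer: 12911717736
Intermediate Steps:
d(k) = 2*k*(-3 + k) (d(k) = (2*k)*(-3 + k) = 2*k*(-3 + k))
r = 29 (r = -7 + (6 + 0)² = -7 + 6² = -7 + 36 = 29)
f(p) = (29 + p)*(p + 2*p*(-3 + p)) (f(p) = (p + 2*p*(-3 + p))*(p + 29) = (p + 2*p*(-3 + p))*(29 + p) = (29 + p)*(p + 2*p*(-3 + p)))
f(-6)³ = (-6*(-145 + 2*(-6)² + 53*(-6)))³ = (-6*(-145 + 2*36 - 318))³ = (-6*(-145 + 72 - 318))³ = (-6*(-391))³ = 2346³ = 12911717736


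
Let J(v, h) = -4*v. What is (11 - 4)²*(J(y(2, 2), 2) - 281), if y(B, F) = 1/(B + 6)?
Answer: -27587/2 ≈ -13794.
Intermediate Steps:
y(B, F) = 1/(6 + B)
(11 - 4)²*(J(y(2, 2), 2) - 281) = (11 - 4)²*(-4/(6 + 2) - 281) = 7²*(-4/8 - 281) = 49*(-4*⅛ - 281) = 49*(-½ - 281) = 49*(-563/2) = -27587/2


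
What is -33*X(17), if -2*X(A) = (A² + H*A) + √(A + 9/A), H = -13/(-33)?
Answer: 4879 + 33*√5066/34 ≈ 4948.1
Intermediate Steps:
H = 13/33 (H = -13*(-1/33) = 13/33 ≈ 0.39394)
X(A) = -13*A/66 - A²/2 - √(A + 9/A)/2 (X(A) = -((A² + 13*A/33) + √(A + 9/A))/2 = -(A² + √(A + 9/A) + 13*A/33)/2 = -13*A/66 - A²/2 - √(A + 9/A)/2)
-33*X(17) = -33*(-13/66*17 - ½*17² - √(17 + 9/17)/2) = -33*(-221/66 - ½*289 - √(17 + 9*(1/17))/2) = -33*(-221/66 - 289/2 - √(17 + 9/17)/2) = -33*(-221/66 - 289/2 - √5066/34) = -33*(-4879/33 - √5066/34) = 4879 + 33*√5066/34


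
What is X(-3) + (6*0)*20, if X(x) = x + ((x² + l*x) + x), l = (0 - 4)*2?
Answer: 27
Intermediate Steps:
l = -8 (l = -4*2 = -8)
X(x) = x² - 6*x (X(x) = x + ((x² - 8*x) + x) = x + (x² - 7*x) = x² - 6*x)
X(-3) + (6*0)*20 = -3*(-6 - 3) + (6*0)*20 = -3*(-9) + 0*20 = 27 + 0 = 27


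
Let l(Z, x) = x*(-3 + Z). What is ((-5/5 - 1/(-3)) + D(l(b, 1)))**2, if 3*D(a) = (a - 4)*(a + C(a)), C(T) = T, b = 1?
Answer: 484/9 ≈ 53.778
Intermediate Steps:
D(a) = 2*a*(-4 + a)/3 (D(a) = ((a - 4)*(a + a))/3 = ((-4 + a)*(2*a))/3 = (2*a*(-4 + a))/3 = 2*a*(-4 + a)/3)
((-5/5 - 1/(-3)) + D(l(b, 1)))**2 = ((-5/5 - 1/(-3)) + 2*(1*(-3 + 1))*(-4 + 1*(-3 + 1))/3)**2 = ((-5*1/5 - 1*(-1/3)) + 2*(1*(-2))*(-4 + 1*(-2))/3)**2 = ((-1 + 1/3) + (2/3)*(-2)*(-4 - 2))**2 = (-2/3 + (2/3)*(-2)*(-6))**2 = (-2/3 + 8)**2 = (22/3)**2 = 484/9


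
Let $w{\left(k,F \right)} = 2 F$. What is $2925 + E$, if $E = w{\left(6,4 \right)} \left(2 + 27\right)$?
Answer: $3157$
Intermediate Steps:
$E = 232$ ($E = 2 \cdot 4 \left(2 + 27\right) = 8 \cdot 29 = 232$)
$2925 + E = 2925 + 232 = 3157$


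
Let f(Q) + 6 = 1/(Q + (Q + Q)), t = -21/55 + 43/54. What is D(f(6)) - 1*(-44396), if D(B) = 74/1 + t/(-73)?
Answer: 9641539469/216810 ≈ 44470.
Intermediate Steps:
t = 1231/2970 (t = -21*1/55 + 43*(1/54) = -21/55 + 43/54 = 1231/2970 ≈ 0.41448)
f(Q) = -6 + 1/(3*Q) (f(Q) = -6 + 1/(Q + (Q + Q)) = -6 + 1/(Q + 2*Q) = -6 + 1/(3*Q))
D(B) = 16042709/216810 (D(B) = 74/1 + (1231/2970)/(-73) = 74*1 + (1231/2970)*(-1/73) = 74 - 1231/216810 = 16042709/216810)
D(f(6)) - 1*(-44396) = 16042709/216810 - 1*(-44396) = 16042709/216810 + 44396 = 9641539469/216810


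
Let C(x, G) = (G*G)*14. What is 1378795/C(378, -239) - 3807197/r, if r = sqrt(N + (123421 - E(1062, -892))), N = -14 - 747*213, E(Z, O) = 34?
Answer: 1378795/799694 + 3807197*I*sqrt(35738)/35738 ≈ 1.7242 + 20139.0*I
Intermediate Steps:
C(x, G) = 14*G**2 (C(x, G) = G**2*14 = 14*G**2)
N = -159125 (N = -14 - 159111 = -159125)
r = I*sqrt(35738) (r = sqrt(-159125 + (123421 - 1*34)) = sqrt(-159125 + (123421 - 34)) = sqrt(-159125 + 123387) = sqrt(-35738) = I*sqrt(35738) ≈ 189.04*I)
1378795/C(378, -239) - 3807197/r = 1378795/((14*(-239)**2)) - 3807197*(-I*sqrt(35738)/35738) = 1378795/((14*57121)) - (-3807197)*I*sqrt(35738)/35738 = 1378795/799694 + 3807197*I*sqrt(35738)/35738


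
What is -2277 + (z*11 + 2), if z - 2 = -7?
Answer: -2330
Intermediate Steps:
z = -5 (z = 2 - 7 = -5)
-2277 + (z*11 + 2) = -2277 + (-5*11 + 2) = -2277 + (-55 + 2) = -2277 - 53 = -2330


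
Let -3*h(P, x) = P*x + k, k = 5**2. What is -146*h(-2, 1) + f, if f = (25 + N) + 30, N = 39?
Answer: 3640/3 ≈ 1213.3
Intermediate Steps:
k = 25
f = 94 (f = (25 + 39) + 30 = 64 + 30 = 94)
h(P, x) = -25/3 - P*x/3 (h(P, x) = -(P*x + 25)/3 = -(25 + P*x)/3 = -25/3 - P*x/3)
-146*h(-2, 1) + f = -146*(-25/3 - 1/3*(-2)*1) + 94 = -146*(-25/3 + 2/3) + 94 = -146*(-23/3) + 94 = 3358/3 + 94 = 3640/3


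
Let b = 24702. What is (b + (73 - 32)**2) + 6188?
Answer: 32571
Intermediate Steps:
(b + (73 - 32)**2) + 6188 = (24702 + (73 - 32)**2) + 6188 = (24702 + 41**2) + 6188 = (24702 + 1681) + 6188 = 26383 + 6188 = 32571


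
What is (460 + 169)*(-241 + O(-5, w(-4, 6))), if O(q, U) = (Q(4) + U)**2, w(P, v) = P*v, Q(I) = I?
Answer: 100011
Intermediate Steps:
O(q, U) = (4 + U)**2
(460 + 169)*(-241 + O(-5, w(-4, 6))) = (460 + 169)*(-241 + (4 - 4*6)**2) = 629*(-241 + (4 - 24)**2) = 629*(-241 + (-20)**2) = 629*(-241 + 400) = 629*159 = 100011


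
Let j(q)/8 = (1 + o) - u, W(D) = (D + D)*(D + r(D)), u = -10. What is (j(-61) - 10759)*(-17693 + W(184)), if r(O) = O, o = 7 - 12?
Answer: -1261016741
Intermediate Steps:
o = -5
W(D) = 4*D² (W(D) = (D + D)*(D + D) = (2*D)*(2*D) = 4*D²)
j(q) = 48 (j(q) = 8*((1 - 5) - 1*(-10)) = 8*(-4 + 10) = 8*6 = 48)
(j(-61) - 10759)*(-17693 + W(184)) = (48 - 10759)*(-17693 + 4*184²) = -10711*(-17693 + 4*33856) = -10711*(-17693 + 135424) = -10711*117731 = -1261016741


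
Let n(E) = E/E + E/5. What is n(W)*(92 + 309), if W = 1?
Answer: 2406/5 ≈ 481.20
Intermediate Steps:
n(E) = 1 + E/5 (n(E) = 1 + E*(⅕) = 1 + E/5)
n(W)*(92 + 309) = (1 + (⅕)*1)*(92 + 309) = (1 + ⅕)*401 = (6/5)*401 = 2406/5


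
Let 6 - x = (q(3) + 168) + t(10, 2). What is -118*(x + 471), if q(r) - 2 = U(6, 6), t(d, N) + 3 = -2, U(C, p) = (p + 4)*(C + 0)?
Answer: -29736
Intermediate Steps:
U(C, p) = C*(4 + p) (U(C, p) = (4 + p)*C = C*(4 + p))
t(d, N) = -5 (t(d, N) = -3 - 2 = -5)
q(r) = 62 (q(r) = 2 + 6*(4 + 6) = 2 + 6*10 = 2 + 60 = 62)
x = -219 (x = 6 - ((62 + 168) - 5) = 6 - (230 - 5) = 6 - 1*225 = 6 - 225 = -219)
-118*(x + 471) = -118*(-219 + 471) = -118*252 = -29736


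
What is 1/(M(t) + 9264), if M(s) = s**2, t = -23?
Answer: 1/9793 ≈ 0.00010211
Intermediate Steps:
1/(M(t) + 9264) = 1/((-23)**2 + 9264) = 1/(529 + 9264) = 1/9793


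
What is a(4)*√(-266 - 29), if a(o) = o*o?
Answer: 16*I*√295 ≈ 274.81*I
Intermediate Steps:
a(o) = o²
a(4)*√(-266 - 29) = 4²*√(-266 - 29) = 16*√(-295) = 16*(I*√295) = 16*I*√295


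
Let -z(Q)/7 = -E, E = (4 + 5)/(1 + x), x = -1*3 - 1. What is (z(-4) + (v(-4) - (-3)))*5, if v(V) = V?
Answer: -110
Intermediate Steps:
x = -4 (x = -3 - 1 = -4)
E = -3 (E = (4 + 5)/(1 - 4) = 9/(-3) = 9*(-⅓) = -3)
z(Q) = -21 (z(Q) = -(-7)*(-3) = -7*3 = -21)
(z(-4) + (v(-4) - (-3)))*5 = (-21 + (-4 - (-3)))*5 = (-21 + (-4 - 1*(-3)))*5 = (-21 + (-4 + 3))*5 = (-21 - 1)*5 = -22*5 = -110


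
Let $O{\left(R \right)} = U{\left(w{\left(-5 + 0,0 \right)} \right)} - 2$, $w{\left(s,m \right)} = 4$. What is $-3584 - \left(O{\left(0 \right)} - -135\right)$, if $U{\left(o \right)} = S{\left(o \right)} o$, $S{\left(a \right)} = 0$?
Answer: $-3717$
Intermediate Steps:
$U{\left(o \right)} = 0$ ($U{\left(o \right)} = 0 o = 0$)
$O{\left(R \right)} = -2$ ($O{\left(R \right)} = 0 - 2 = -2$)
$-3584 - \left(O{\left(0 \right)} - -135\right) = -3584 - \left(-2 - -135\right) = -3584 - \left(-2 + 135\right) = -3584 - 133 = -3717$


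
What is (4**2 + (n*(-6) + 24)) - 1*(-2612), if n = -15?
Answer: 2742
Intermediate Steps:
(4**2 + (n*(-6) + 24)) - 1*(-2612) = (4**2 + (-15*(-6) + 24)) - 1*(-2612) = (16 + (90 + 24)) + 2612 = (16 + 114) + 2612 = 130 + 2612 = 2742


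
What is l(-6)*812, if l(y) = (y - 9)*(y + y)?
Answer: 146160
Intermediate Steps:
l(y) = 2*y*(-9 + y) (l(y) = (-9 + y)*(2*y) = 2*y*(-9 + y))
l(-6)*812 = (2*(-6)*(-9 - 6))*812 = (2*(-6)*(-15))*812 = 180*812 = 146160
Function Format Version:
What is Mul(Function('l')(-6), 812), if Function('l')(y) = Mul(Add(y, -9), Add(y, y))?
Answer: 146160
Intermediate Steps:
Function('l')(y) = Mul(2, y, Add(-9, y)) (Function('l')(y) = Mul(Add(-9, y), Mul(2, y)) = Mul(2, y, Add(-9, y)))
Mul(Function('l')(-6), 812) = Mul(Mul(2, -6, Add(-9, -6)), 812) = Mul(Mul(2, -6, -15), 812) = Mul(180, 812) = 146160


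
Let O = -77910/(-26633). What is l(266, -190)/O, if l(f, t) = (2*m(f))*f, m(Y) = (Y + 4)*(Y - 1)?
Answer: 91084860/7 ≈ 1.3012e+7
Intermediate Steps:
m(Y) = (-1 + Y)*(4 + Y) (m(Y) = (4 + Y)*(-1 + Y) = (-1 + Y)*(4 + Y))
O = 77910/26633 (O = -77910*(-1/26633) = 77910/26633 ≈ 2.9253)
l(f, t) = f*(-8 + 2*f**2 + 6*f) (l(f, t) = (2*(-4 + f**2 + 3*f))*f = (-8 + 2*f**2 + 6*f)*f = f*(-8 + 2*f**2 + 6*f))
l(266, -190)/O = (2*266*(-4 + 266**2 + 3*266))/(77910/26633) = (2*266*(-4 + 70756 + 798))*(26633/77910) = (2*266*71550)*(26633/77910) = 38064600*(26633/77910) = 91084860/7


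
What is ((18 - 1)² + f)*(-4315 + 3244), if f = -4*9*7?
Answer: -39627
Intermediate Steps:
f = -252 (f = -36*7 = -252)
((18 - 1)² + f)*(-4315 + 3244) = ((18 - 1)² - 252)*(-4315 + 3244) = (17² - 252)*(-1071) = (289 - 252)*(-1071) = 37*(-1071) = -39627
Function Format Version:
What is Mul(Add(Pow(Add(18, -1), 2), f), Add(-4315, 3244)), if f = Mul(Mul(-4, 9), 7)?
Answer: -39627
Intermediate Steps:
f = -252 (f = Mul(-36, 7) = -252)
Mul(Add(Pow(Add(18, -1), 2), f), Add(-4315, 3244)) = Mul(Add(Pow(Add(18, -1), 2), -252), Add(-4315, 3244)) = Mul(Add(Pow(17, 2), -252), -1071) = Mul(Add(289, -252), -1071) = Mul(37, -1071) = -39627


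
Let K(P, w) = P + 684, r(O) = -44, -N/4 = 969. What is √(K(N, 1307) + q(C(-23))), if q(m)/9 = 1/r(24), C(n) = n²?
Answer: I*√1545027/22 ≈ 56.5*I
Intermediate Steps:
N = -3876 (N = -4*969 = -3876)
K(P, w) = 684 + P
q(m) = -9/44 (q(m) = 9/(-44) = 9*(-1/44) = -9/44)
√(K(N, 1307) + q(C(-23))) = √((684 - 3876) - 9/44) = √(-3192 - 9/44) = √(-140457/44) = I*√1545027/22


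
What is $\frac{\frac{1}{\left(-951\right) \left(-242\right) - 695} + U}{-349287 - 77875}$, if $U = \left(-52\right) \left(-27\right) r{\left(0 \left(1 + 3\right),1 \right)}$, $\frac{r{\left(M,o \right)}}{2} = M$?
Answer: $- \frac{1}{98011039414} \approx -1.0203 \cdot 10^{-11}$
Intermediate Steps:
$r{\left(M,o \right)} = 2 M$
$U = 0$ ($U = \left(-52\right) \left(-27\right) 2 \cdot 0 \left(1 + 3\right) = 1404 \cdot 2 \cdot 0 \cdot 4 = 1404 \cdot 2 \cdot 0 = 1404 \cdot 0 = 0$)
$\frac{\frac{1}{\left(-951\right) \left(-242\right) - 695} + U}{-349287 - 77875} = \frac{\frac{1}{\left(-951\right) \left(-242\right) - 695} + 0}{-349287 - 77875} = \frac{\frac{1}{230142 - 695} + 0}{-427162} = \left(\frac{1}{229447} + 0\right) \left(- \frac{1}{427162}\right) = \frac{1}{229447} \left(- \frac{1}{427162}\right) = - \frac{1}{98011039414}$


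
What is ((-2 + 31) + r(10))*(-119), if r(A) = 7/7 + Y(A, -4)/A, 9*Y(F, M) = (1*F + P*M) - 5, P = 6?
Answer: -319039/90 ≈ -3544.9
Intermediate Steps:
Y(F, M) = -5/9 + F/9 + 2*M/3 (Y(F, M) = ((1*F + 6*M) - 5)/9 = ((F + 6*M) - 5)/9 = (-5 + F + 6*M)/9 = -5/9 + F/9 + 2*M/3)
r(A) = 1 + (-29/9 + A/9)/A (r(A) = 7/7 + (-5/9 + A/9 + (⅔)*(-4))/A = 7*(⅐) + (-5/9 + A/9 - 8/3)/A = 1 + (-29/9 + A/9)/A)
((-2 + 31) + r(10))*(-119) = ((-2 + 31) + (⅑)*(-29 + 10*10)/10)*(-119) = (29 + (⅑)*(⅒)*(-29 + 100))*(-119) = (29 + (⅑)*(⅒)*71)*(-119) = (29 + 71/90)*(-119) = (2681/90)*(-119) = -319039/90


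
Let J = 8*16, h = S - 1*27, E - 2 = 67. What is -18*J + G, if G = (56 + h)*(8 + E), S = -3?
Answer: -302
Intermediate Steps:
E = 69 (E = 2 + 67 = 69)
h = -30 (h = -3 - 1*27 = -3 - 27 = -30)
J = 128
G = 2002 (G = (56 - 30)*(8 + 69) = 26*77 = 2002)
-18*J + G = -18*128 + 2002 = -2304 + 2002 = -302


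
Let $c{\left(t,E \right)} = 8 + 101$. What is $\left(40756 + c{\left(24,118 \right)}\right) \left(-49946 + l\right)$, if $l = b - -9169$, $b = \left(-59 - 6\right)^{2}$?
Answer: $-1493697480$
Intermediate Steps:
$b = 4225$ ($b = \left(-65\right)^{2} = 4225$)
$c{\left(t,E \right)} = 109$
$l = 13394$ ($l = 4225 - -9169 = 4225 + 9169 = 13394$)
$\left(40756 + c{\left(24,118 \right)}\right) \left(-49946 + l\right) = \left(40756 + 109\right) \left(-49946 + 13394\right) = 40865 \left(-36552\right) = -1493697480$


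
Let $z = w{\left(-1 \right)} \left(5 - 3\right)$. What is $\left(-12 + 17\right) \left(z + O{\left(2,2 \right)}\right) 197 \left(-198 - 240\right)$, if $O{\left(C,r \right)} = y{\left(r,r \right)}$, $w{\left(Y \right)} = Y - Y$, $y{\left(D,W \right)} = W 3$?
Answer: $-2588580$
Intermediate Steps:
$y{\left(D,W \right)} = 3 W$
$w{\left(Y \right)} = 0$
$O{\left(C,r \right)} = 3 r$
$z = 0$ ($z = 0 \left(5 - 3\right) = 0 \cdot 2 = 0$)
$\left(-12 + 17\right) \left(z + O{\left(2,2 \right)}\right) 197 \left(-198 - 240\right) = \left(-12 + 17\right) \left(0 + 3 \cdot 2\right) 197 \left(-198 - 240\right) = 5 \left(0 + 6\right) 197 \left(-438\right) = 5 \cdot 6 \left(-86286\right) = 30 \left(-86286\right) = -2588580$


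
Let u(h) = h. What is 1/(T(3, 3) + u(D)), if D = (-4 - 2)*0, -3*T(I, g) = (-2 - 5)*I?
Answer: ⅐ ≈ 0.14286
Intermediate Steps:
T(I, g) = 7*I/3 (T(I, g) = -(-2 - 5)*I/3 = -(-7)*I/3 = 7*I/3)
D = 0 (D = -6*0 = 0)
1/(T(3, 3) + u(D)) = 1/((7/3)*3 + 0) = 1/(7 + 0) = 1/7 = ⅐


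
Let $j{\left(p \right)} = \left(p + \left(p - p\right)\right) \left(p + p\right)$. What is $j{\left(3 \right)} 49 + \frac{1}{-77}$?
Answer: $\frac{67913}{77} \approx 881.99$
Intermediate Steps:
$j{\left(p \right)} = 2 p^{2}$ ($j{\left(p \right)} = \left(p + 0\right) 2 p = p 2 p = 2 p^{2}$)
$j{\left(3 \right)} 49 + \frac{1}{-77} = 2 \cdot 3^{2} \cdot 49 + \frac{1}{-77} = 2 \cdot 9 \cdot 49 - \frac{1}{77} = 18 \cdot 49 - \frac{1}{77} = 882 - \frac{1}{77} = \frac{67913}{77}$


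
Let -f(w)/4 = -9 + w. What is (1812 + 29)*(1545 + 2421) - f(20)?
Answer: 7301450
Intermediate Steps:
f(w) = 36 - 4*w (f(w) = -4*(-9 + w) = 36 - 4*w)
(1812 + 29)*(1545 + 2421) - f(20) = (1812 + 29)*(1545 + 2421) - (36 - 4*20) = 1841*3966 - (36 - 80) = 7301406 - 1*(-44) = 7301406 + 44 = 7301450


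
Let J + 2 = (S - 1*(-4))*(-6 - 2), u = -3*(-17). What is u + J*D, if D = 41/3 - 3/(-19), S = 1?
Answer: -10063/19 ≈ -529.63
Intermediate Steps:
u = 51
J = -42 (J = -2 + (1 - 1*(-4))*(-6 - 2) = -2 + (1 + 4)*(-8) = -2 + 5*(-8) = -2 - 40 = -42)
D = 788/57 (D = 41*(⅓) - 3*(-1/19) = 41/3 + 3/19 = 788/57 ≈ 13.825)
u + J*D = 51 - 42*788/57 = 51 - 11032/19 = -10063/19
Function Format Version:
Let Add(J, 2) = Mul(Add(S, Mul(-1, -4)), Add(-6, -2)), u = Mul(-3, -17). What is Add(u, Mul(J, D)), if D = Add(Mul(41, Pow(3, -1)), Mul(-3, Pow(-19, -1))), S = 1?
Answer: Rational(-10063, 19) ≈ -529.63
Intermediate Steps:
u = 51
J = -42 (J = Add(-2, Mul(Add(1, Mul(-1, -4)), Add(-6, -2))) = Add(-2, Mul(Add(1, 4), -8)) = Add(-2, Mul(5, -8)) = Add(-2, -40) = -42)
D = Rational(788, 57) (D = Add(Mul(41, Rational(1, 3)), Mul(-3, Rational(-1, 19))) = Add(Rational(41, 3), Rational(3, 19)) = Rational(788, 57) ≈ 13.825)
Add(u, Mul(J, D)) = Add(51, Mul(-42, Rational(788, 57))) = Add(51, Rational(-11032, 19)) = Rational(-10063, 19)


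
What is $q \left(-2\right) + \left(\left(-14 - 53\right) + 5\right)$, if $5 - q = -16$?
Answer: $-104$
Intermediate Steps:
$q = 21$ ($q = 5 - -16 = 5 + 16 = 21$)
$q \left(-2\right) + \left(\left(-14 - 53\right) + 5\right) = 21 \left(-2\right) + \left(\left(-14 - 53\right) + 5\right) = -42 + \left(-67 + 5\right) = -42 - 62 = -104$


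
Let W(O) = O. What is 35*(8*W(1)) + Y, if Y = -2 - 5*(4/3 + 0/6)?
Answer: 814/3 ≈ 271.33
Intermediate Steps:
Y = -26/3 (Y = -2 - 5*(4*(⅓) + 0*(⅙)) = -2 - 5*(4/3 + 0) = -2 - 5*4/3 = -2 - 20/3 = -26/3 ≈ -8.6667)
35*(8*W(1)) + Y = 35*(8*1) - 26/3 = 35*8 - 26/3 = 280 - 26/3 = 814/3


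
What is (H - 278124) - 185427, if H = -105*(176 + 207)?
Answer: -503766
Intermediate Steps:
H = -40215 (H = -105*383 = -40215)
(H - 278124) - 185427 = (-40215 - 278124) - 185427 = -318339 - 185427 = -503766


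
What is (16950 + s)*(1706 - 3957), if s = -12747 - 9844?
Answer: 12697891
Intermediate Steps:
s = -22591
(16950 + s)*(1706 - 3957) = (16950 - 22591)*(1706 - 3957) = -5641*(-2251) = 12697891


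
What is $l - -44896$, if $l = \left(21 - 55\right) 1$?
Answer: $44862$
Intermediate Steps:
$l = -34$ ($l = \left(-34\right) 1 = -34$)
$l - -44896 = -34 - -44896 = -34 + 44896 = 44862$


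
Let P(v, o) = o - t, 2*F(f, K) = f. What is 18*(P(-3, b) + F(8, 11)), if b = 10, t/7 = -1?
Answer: 378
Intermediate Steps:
t = -7 (t = 7*(-1) = -7)
F(f, K) = f/2
P(v, o) = 7 + o (P(v, o) = o - 1*(-7) = o + 7 = 7 + o)
18*(P(-3, b) + F(8, 11)) = 18*((7 + 10) + (½)*8) = 18*(17 + 4) = 18*21 = 378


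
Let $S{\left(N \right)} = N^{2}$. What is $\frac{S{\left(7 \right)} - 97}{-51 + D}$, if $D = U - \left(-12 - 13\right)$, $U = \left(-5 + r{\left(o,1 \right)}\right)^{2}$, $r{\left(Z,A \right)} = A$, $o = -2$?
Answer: $\frac{24}{5} \approx 4.8$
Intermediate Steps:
$U = 16$ ($U = \left(-5 + 1\right)^{2} = \left(-4\right)^{2} = 16$)
$D = 41$ ($D = 16 - \left(-12 - 13\right) = 16 - -25 = 16 + 25 = 41$)
$\frac{S{\left(7 \right)} - 97}{-51 + D} = \frac{7^{2} - 97}{-51 + 41} = \frac{49 - 97}{-10} = \left(-48\right) \left(- \frac{1}{10}\right) = \frac{24}{5}$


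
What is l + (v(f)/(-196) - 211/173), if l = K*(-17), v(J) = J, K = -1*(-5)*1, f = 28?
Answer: -104585/1211 ≈ -86.363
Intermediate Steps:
K = 5 (K = 5*1 = 5)
l = -85 (l = 5*(-17) = -85)
l + (v(f)/(-196) - 211/173) = -85 + (28/(-196) - 211/173) = -85 + (28*(-1/196) - 211*1/173) = -85 + (-1/7 - 211/173) = -85 - 1650/1211 = -104585/1211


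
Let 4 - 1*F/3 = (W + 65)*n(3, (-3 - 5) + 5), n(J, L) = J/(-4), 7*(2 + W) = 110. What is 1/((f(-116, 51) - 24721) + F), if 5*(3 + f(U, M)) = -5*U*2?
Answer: -28/680481 ≈ -4.1147e-5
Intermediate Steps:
W = 96/7 (W = -2 + (⅐)*110 = -2 + 110/7 = 96/7 ≈ 13.714)
f(U, M) = -3 - 2*U (f(U, M) = -3 + (-5*U*2)/5 = -3 + (-10*U)/5 = -3 - 2*U)
n(J, L) = -J/4 (n(J, L) = J*(-¼) = -J/4)
F = 5295/28 (F = 12 - 3*(96/7 + 65)*(-¼*3) = 12 - 1653*(-3)/(7*4) = 12 - 3*(-1653/28) = 12 + 4959/28 = 5295/28 ≈ 189.11)
1/((f(-116, 51) - 24721) + F) = 1/(((-3 - 2*(-116)) - 24721) + 5295/28) = 1/(((-3 + 232) - 24721) + 5295/28) = 1/((229 - 24721) + 5295/28) = 1/(-24492 + 5295/28) = 1/(-680481/28) = -28/680481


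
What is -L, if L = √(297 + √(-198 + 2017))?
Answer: -√(297 + √1819) ≈ -18.430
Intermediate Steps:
L = √(297 + √1819) ≈ 18.430
-L = -√(297 + √1819)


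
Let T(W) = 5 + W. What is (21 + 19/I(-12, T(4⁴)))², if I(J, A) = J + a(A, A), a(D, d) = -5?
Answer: 114244/289 ≈ 395.31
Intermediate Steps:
I(J, A) = -5 + J (I(J, A) = J - 5 = -5 + J)
(21 + 19/I(-12, T(4⁴)))² = (21 + 19/(-5 - 12))² = (21 + 19/(-17))² = (21 + 19*(-1/17))² = (21 - 19/17)² = (338/17)² = 114244/289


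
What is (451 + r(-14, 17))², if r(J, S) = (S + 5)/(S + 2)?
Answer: 73805281/361 ≈ 2.0445e+5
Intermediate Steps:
r(J, S) = (5 + S)/(2 + S)
(451 + r(-14, 17))² = (451 + (5 + 17)/(2 + 17))² = (451 + 22/19)² = (8591/19)² = 73805281/361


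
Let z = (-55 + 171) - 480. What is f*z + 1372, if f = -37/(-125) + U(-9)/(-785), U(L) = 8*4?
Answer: 25102224/19625 ≈ 1279.1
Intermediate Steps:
U(L) = 32
z = -364 (z = 116 - 480 = -364)
f = 5009/19625 (f = -37/(-125) + 32/(-785) = -37*(-1/125) + 32*(-1/785) = 37/125 - 32/785 = 5009/19625 ≈ 0.25524)
f*z + 1372 = (5009/19625)*(-364) + 1372 = -1823276/19625 + 1372 = 25102224/19625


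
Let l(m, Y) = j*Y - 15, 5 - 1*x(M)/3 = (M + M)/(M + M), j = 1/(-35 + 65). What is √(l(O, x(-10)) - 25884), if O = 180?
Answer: I*√647465/5 ≈ 160.93*I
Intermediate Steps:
j = 1/30 ≈ 0.033333
x(M) = 12 (x(M) = 15 - 3*(M + M)/(M + M) = 15 - 3*2*M/(2*M) = 15 - 3*2*M*1/(2*M) = 15 - 3*1 = 15 - 3 = 12)
l(m, Y) = -15 + Y/30 (l(m, Y) = Y/30 - 15 = -15 + Y/30)
√(l(O, x(-10)) - 25884) = √((-15 + (1/30)*12) - 25884) = √((-15 + ⅖) - 25884) = √(-73/5 - 25884) = √(-129493/5) = I*√647465/5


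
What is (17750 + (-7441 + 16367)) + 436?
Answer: 27112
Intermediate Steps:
(17750 + (-7441 + 16367)) + 436 = (17750 + 8926) + 436 = 26676 + 436 = 27112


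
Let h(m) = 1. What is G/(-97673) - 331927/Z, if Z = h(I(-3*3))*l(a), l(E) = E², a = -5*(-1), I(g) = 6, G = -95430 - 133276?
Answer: -32414588221/2441825 ≈ -13275.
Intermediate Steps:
G = -228706
a = 5
Z = 25 (Z = 1*5² = 1*25 = 25)
G/(-97673) - 331927/Z = -228706/(-97673) - 331927/25 = -228706*(-1/97673) - 331927*1/25 = 228706/97673 - 331927/25 = -32414588221/2441825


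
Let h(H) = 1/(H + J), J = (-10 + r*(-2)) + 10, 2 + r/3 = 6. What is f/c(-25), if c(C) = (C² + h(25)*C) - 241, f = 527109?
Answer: 527109/359 ≈ 1468.3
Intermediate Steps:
r = 12 (r = -6 + 3*6 = -6 + 18 = 12)
J = -24 (J = (-10 + 12*(-2)) + 10 = (-10 - 24) + 10 = -34 + 10 = -24)
h(H) = 1/(-24 + H) (h(H) = 1/(H - 24) = 1/(-24 + H))
c(C) = -241 + C + C² (c(C) = (C² + C/(-24 + 25)) - 241 = (C² + C/1) - 241 = (C² + 1*C) - 241 = (C² + C) - 241 = (C + C²) - 241 = -241 + C + C²)
f/c(-25) = 527109/(-241 - 25 + (-25)²) = 527109/(-241 - 25 + 625) = 527109/359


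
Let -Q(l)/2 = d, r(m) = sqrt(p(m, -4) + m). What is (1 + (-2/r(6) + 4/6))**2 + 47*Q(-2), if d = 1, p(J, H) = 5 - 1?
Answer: -4087/45 - 2*sqrt(10)/3 ≈ -92.930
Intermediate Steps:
p(J, H) = 4
r(m) = sqrt(4 + m)
Q(l) = -2 (Q(l) = -2*1 = -2)
(1 + (-2/r(6) + 4/6))**2 + 47*Q(-2) = (1 + (-2/sqrt(4 + 6) + 4/6))**2 + 47*(-2) = (1 + (-2*sqrt(10)/10 + 4*(1/6)))**2 - 94 = (1 + (-sqrt(10)/5 + 2/3))**2 - 94 = (1 + (2/3 - sqrt(10)/5))**2 - 94 = (5/3 - sqrt(10)/5)**2 - 94 = -94 + (5/3 - sqrt(10)/5)**2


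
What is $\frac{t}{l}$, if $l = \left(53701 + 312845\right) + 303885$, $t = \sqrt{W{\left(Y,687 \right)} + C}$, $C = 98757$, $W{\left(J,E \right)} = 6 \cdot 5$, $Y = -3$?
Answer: $\frac{\sqrt{98787}}{670431} \approx 0.00046881$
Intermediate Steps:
$W{\left(J,E \right)} = 30$
$t = \sqrt{98787}$ ($t = \sqrt{30 + 98757} = \sqrt{98787} \approx 314.3$)
$l = 670431$ ($l = 366546 + 303885 = 670431$)
$\frac{t}{l} = \frac{\sqrt{98787}}{670431}$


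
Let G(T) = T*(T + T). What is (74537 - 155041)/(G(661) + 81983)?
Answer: -80504/955825 ≈ -0.084225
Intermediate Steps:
G(T) = 2*T**2 (G(T) = T*(2*T) = 2*T**2)
(74537 - 155041)/(G(661) + 81983) = (74537 - 155041)/(2*661**2 + 81983) = -80504/(2*436921 + 81983) = -80504/(873842 + 81983) = -80504/955825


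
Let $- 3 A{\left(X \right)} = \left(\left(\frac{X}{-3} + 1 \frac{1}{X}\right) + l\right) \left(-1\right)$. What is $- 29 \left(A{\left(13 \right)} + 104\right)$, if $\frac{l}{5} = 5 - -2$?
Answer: $- \frac{387643}{117} \approx -3313.2$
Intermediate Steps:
$l = 35$ ($l = 5 \left(5 - -2\right) = 5 \left(5 + 2\right) = 5 \cdot 7 = 35$)
$A{\left(X \right)} = \frac{35}{3} - \frac{X}{9} + \frac{1}{3 X}$ ($A{\left(X \right)} = - \frac{\left(\left(\frac{X}{-3} + 1 \frac{1}{X}\right) + 35\right) \left(-1\right)}{3} = - \frac{\left(\left(X \left(- \frac{1}{3}\right) + \frac{1}{X}\right) + 35\right) \left(-1\right)}{3} = - \frac{\left(\left(- \frac{X}{3} + \frac{1}{X}\right) + 35\right) \left(-1\right)}{3} = - \frac{\left(\left(\frac{1}{X} - \frac{X}{3}\right) + 35\right) \left(-1\right)}{3} = - \frac{\left(35 + \frac{1}{X} - \frac{X}{3}\right) \left(-1\right)}{3} = - \frac{-35 - \frac{1}{X} + \frac{X}{3}}{3} = \frac{35}{3} - \frac{X}{9} + \frac{1}{3 X}$)
$- 29 \left(A{\left(13 \right)} + 104\right) = - 29 \left(\frac{3 - 13 \left(-105 + 13\right)}{9 \cdot 13} + 104\right) = - 29 \left(\frac{1}{9} \cdot \frac{1}{13} \left(3 - 13 \left(-92\right)\right) + 104\right) = - 29 \left(\frac{1}{9} \cdot \frac{1}{13} \left(3 + 1196\right) + 104\right) = - 29 \left(\frac{1}{9} \cdot \frac{1}{13} \cdot 1199 + 104\right) = - 29 \left(\frac{1199}{117} + 104\right) = \left(-29\right) \frac{13367}{117} = - \frac{387643}{117}$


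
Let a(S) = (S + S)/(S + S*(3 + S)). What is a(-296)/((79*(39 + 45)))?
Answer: -1/968856 ≈ -1.0321e-6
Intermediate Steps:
a(S) = 2*S/(S + S*(3 + S)) (a(S) = (2*S)/(S + S*(3 + S)) = 2*S/(S + S*(3 + S)))
a(-296)/((79*(39 + 45))) = (2/(4 - 296))/((79*(39 + 45))) = (2/(-292))/((79*84)) = (2*(-1/292))/6636 = -1/146*1/6636 = -1/968856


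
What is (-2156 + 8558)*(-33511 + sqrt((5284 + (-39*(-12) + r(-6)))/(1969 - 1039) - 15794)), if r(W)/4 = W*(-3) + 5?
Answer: -214537422 + 12804*I*sqrt(94824970)/155 ≈ -2.1454e+8 + 8.0441e+5*I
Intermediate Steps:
r(W) = 20 - 12*W (r(W) = 4*(W*(-3) + 5) = 4*(-3*W + 5) = 4*(5 - 3*W) = 20 - 12*W)
(-2156 + 8558)*(-33511 + sqrt((5284 + (-39*(-12) + r(-6)))/(1969 - 1039) - 15794)) = (-2156 + 8558)*(-33511 + sqrt((5284 + (-39*(-12) + (20 - 12*(-6))))/(1969 - 1039) - 15794)) = 6402*(-33511 + sqrt((5284 + (468 + (20 + 72)))/930 - 15794)) = 6402*(-33511 + sqrt((5284 + (468 + 92))*(1/930) - 15794)) = 6402*(-33511 + sqrt((5284 + 560)*(1/930) - 15794)) = 6402*(-33511 + sqrt(5844*(1/930) - 15794)) = 6402*(-33511 + sqrt(974/155 - 15794)) = 6402*(-33511 + sqrt(-2447096/155)) = 6402*(-33511 + 2*I*sqrt(94824970)/155) = -214537422 + 12804*I*sqrt(94824970)/155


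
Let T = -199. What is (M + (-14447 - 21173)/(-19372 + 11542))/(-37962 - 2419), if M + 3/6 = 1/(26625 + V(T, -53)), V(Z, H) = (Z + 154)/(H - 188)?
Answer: -3390706823/33814057440735 ≈ -0.00010028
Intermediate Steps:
V(Z, H) = (154 + Z)/(-188 + H)
M = -1604047/3208335 (M = -½ + 1/(26625 + (154 - 199)/(-188 - 53)) = -½ + 1/(26625 - 45/(-241)) = -½ + 1/(26625 - 1/241*(-45)) = -½ + 1/(26625 + 45/241) = -½ + 1/(6416670/241) = -½ + 241/6416670 = -1604047/3208335 ≈ -0.49996)
(M + (-14447 - 21173)/(-19372 + 11542))/(-37962 - 2419) = (-1604047/3208335 + (-14447 - 21173)/(-19372 + 11542))/(-37962 - 2419) = (-1604047/3208335 - 35620/(-7830))/(-40381) = (-1604047/3208335 - 35620*(-1/7830))*(-1/40381) = (-1604047/3208335 + 3562/783)*(-1/40381) = (3390706823/837375435)*(-1/40381) = -3390706823/33814057440735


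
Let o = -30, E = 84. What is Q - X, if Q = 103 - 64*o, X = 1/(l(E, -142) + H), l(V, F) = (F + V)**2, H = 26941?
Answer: 61307014/30305 ≈ 2023.0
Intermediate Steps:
X = 1/30305 (X = 1/((-142 + 84)**2 + 26941) = 1/((-58)**2 + 26941) = 1/(3364 + 26941) = 1/30305 ≈ 3.2998e-5)
Q = 2023 (Q = 103 - 64*(-30) = 103 + 1920 = 2023)
Q - X = 2023 - 1*1/30305 = 2023 - 1/30305 = 61307014/30305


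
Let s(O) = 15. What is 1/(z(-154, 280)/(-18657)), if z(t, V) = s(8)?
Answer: -6219/5 ≈ -1243.8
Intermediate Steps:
z(t, V) = 15
1/(z(-154, 280)/(-18657)) = 1/(15/(-18657)) = 1/(15*(-1/18657)) = 1/(-5/6219) = -6219/5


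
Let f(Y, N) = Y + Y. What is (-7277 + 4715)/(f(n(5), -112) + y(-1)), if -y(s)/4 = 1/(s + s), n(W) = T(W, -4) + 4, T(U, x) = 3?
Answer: -1281/8 ≈ -160.13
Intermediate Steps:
n(W) = 7 (n(W) = 3 + 4 = 7)
y(s) = -2/s (y(s) = -4/(s + s) = -4*1/(2*s) = -2/s)
f(Y, N) = 2*Y
(-7277 + 4715)/(f(n(5), -112) + y(-1)) = (-7277 + 4715)/(2*7 - 2/(-1)) = -2562/(14 - 2*(-1)) = -2562/(14 + 2) = -2562/16 = -2562*1/16 = -1281/8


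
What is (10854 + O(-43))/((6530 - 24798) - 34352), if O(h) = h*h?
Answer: -12703/52620 ≈ -0.24141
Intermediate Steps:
O(h) = h²
(10854 + O(-43))/((6530 - 24798) - 34352) = (10854 + (-43)²)/((6530 - 24798) - 34352) = (10854 + 1849)/(-18268 - 34352) = 12703/(-52620) = 12703*(-1/52620) = -12703/52620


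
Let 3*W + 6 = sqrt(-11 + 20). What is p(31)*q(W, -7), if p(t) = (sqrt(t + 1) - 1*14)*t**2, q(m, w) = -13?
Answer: 174902 - 49972*sqrt(2) ≈ 1.0423e+5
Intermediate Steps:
W = -1 (W = -2 + sqrt(-11 + 20)/3 = -2 + sqrt(9)/3 = -2 + (1/3)*3 = -2 + 1 = -1)
p(t) = t**2*(-14 + sqrt(1 + t)) (p(t) = (sqrt(1 + t) - 14)*t**2 = (-14 + sqrt(1 + t))*t**2 = t**2*(-14 + sqrt(1 + t)))
p(31)*q(W, -7) = (31**2*(-14 + sqrt(1 + 31)))*(-13) = (961*(-14 + sqrt(32)))*(-13) = (961*(-14 + 4*sqrt(2)))*(-13) = (-13454 + 3844*sqrt(2))*(-13) = 174902 - 49972*sqrt(2)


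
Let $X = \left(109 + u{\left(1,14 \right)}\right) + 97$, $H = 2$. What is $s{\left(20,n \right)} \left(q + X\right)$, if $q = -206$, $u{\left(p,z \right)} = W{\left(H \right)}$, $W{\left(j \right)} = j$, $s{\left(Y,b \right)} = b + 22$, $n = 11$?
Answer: $66$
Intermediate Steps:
$s{\left(Y,b \right)} = 22 + b$
$u{\left(p,z \right)} = 2$
$X = 208$ ($X = \left(109 + 2\right) + 97 = 111 + 97 = 208$)
$s{\left(20,n \right)} \left(q + X\right) = \left(22 + 11\right) \left(-206 + 208\right) = 33 \cdot 2 = 66$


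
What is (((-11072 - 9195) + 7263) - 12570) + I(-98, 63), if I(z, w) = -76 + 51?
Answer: -25599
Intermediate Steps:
I(z, w) = -25
(((-11072 - 9195) + 7263) - 12570) + I(-98, 63) = (((-11072 - 9195) + 7263) - 12570) - 25 = ((-20267 + 7263) - 12570) - 25 = (-13004 - 12570) - 25 = -25574 - 25 = -25599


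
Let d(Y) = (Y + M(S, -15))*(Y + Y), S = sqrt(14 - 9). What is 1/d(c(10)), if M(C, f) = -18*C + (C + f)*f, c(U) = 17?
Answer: 1/7463 + 3*sqrt(5)/164186 ≈ 0.00017485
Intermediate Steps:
S = sqrt(5) ≈ 2.2361
M(C, f) = -18*C + f*(C + f)
d(Y) = 2*Y*(225 + Y - 33*sqrt(5)) (d(Y) = (Y + ((-15)**2 - 18*sqrt(5) + sqrt(5)*(-15)))*(Y + Y) = (Y + (225 - 18*sqrt(5) - 15*sqrt(5)))*(2*Y) = (Y + (225 - 33*sqrt(5)))*(2*Y) = (225 + Y - 33*sqrt(5))*(2*Y) = 2*Y*(225 + Y - 33*sqrt(5)))
1/d(c(10)) = 1/(2*17*(225 + 17 - 33*sqrt(5))) = 1/(2*17*(242 - 33*sqrt(5))) = 1/(8228 - 1122*sqrt(5))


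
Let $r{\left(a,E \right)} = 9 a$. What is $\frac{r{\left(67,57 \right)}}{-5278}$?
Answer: $- \frac{603}{5278} \approx -0.11425$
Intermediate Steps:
$\frac{r{\left(67,57 \right)}}{-5278} = \frac{9 \cdot 67}{-5278} = 603 \left(- \frac{1}{5278}\right) = - \frac{603}{5278}$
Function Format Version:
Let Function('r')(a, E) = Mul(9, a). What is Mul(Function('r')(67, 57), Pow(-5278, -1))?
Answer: Rational(-603, 5278) ≈ -0.11425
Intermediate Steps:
Mul(Function('r')(67, 57), Pow(-5278, -1)) = Mul(Mul(9, 67), Pow(-5278, -1)) = Mul(603, Rational(-1, 5278)) = Rational(-603, 5278)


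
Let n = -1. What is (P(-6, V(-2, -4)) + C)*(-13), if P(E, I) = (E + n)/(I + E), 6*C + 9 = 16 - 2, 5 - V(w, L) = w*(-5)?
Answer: -1261/66 ≈ -19.106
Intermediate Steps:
V(w, L) = 5 + 5*w (V(w, L) = 5 - w*(-5) = 5 - (-5)*w = 5 + 5*w)
C = 5/6 (C = -3/2 + (16 - 2)/6 = -3/2 + (1/6)*14 = -3/2 + 7/3 = 5/6 ≈ 0.83333)
P(E, I) = (-1 + E)/(E + I) (P(E, I) = (E - 1)/(I + E) = (-1 + E)/(E + I))
(P(-6, V(-2, -4)) + C)*(-13) = ((-1 - 6)/(-6 + (5 + 5*(-2))) + 5/6)*(-13) = (-7/(-6 + (5 - 10)) + 5/6)*(-13) = (-7/(-6 - 5) + 5/6)*(-13) = (-7/(-11) + 5/6)*(-13) = (-1/11*(-7) + 5/6)*(-13) = (7/11 + 5/6)*(-13) = (97/66)*(-13) = -1261/66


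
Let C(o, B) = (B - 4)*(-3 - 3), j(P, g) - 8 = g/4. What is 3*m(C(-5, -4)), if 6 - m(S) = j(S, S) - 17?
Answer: 9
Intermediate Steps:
j(P, g) = 8 + g/4
C(o, B) = 24 - 6*B (C(o, B) = (-4 + B)*(-6) = 24 - 6*B)
m(S) = 15 - S/4 (m(S) = 6 - ((8 + S/4) - 17) = 6 - (-9 + S/4) = 6 + (9 - S/4) = 15 - S/4)
3*m(C(-5, -4)) = 3*(15 - (24 - 6*(-4))/4) = 3*(15 - (24 + 24)/4) = 3*(15 - 1/4*48) = 3*(15 - 12) = 3*3 = 9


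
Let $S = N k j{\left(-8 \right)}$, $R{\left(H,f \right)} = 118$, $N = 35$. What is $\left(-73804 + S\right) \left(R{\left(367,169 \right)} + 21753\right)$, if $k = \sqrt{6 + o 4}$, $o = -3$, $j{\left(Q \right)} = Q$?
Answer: $-1614167284 - 6123880 i \sqrt{6} \approx -1.6142 \cdot 10^{9} - 1.5 \cdot 10^{7} i$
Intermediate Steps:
$k = i \sqrt{6}$ ($k = \sqrt{6 - 12} = \sqrt{-6} = i \sqrt{6} \approx 2.4495 i$)
$S = - 280 i \sqrt{6}$ ($S = 35 i \sqrt{6} \left(-8\right) = - 280 i \sqrt{6} \approx - 685.86 i$)
$\left(-73804 + S\right) \left(R{\left(367,169 \right)} + 21753\right) = \left(-73804 - 280 i \sqrt{6}\right) \left(118 + 21753\right) = \left(-73804 - 280 i \sqrt{6}\right) 21871 = -1614167284 - 6123880 i \sqrt{6}$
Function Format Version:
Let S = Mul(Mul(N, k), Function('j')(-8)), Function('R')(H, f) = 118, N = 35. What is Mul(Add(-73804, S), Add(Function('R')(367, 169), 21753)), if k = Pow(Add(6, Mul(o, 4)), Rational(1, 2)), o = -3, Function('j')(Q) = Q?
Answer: Add(-1614167284, Mul(-6123880, I, Pow(6, Rational(1, 2)))) ≈ Add(-1.6142e+9, Mul(-1.5000e+7, I))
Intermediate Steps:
k = Mul(I, Pow(6, Rational(1, 2))) (k = Pow(Add(6, Mul(-3, 4)), Rational(1, 2)) = Pow(Add(6, -12), Rational(1, 2)) = Pow(-6, Rational(1, 2)) = Mul(I, Pow(6, Rational(1, 2))) ≈ Mul(2.4495, I))
S = Mul(-280, I, Pow(6, Rational(1, 2))) (S = Mul(Mul(35, Mul(I, Pow(6, Rational(1, 2)))), -8) = Mul(Mul(35, I, Pow(6, Rational(1, 2))), -8) = Mul(-280, I, Pow(6, Rational(1, 2))) ≈ Mul(-685.86, I))
Mul(Add(-73804, S), Add(Function('R')(367, 169), 21753)) = Mul(Add(-73804, Mul(-280, I, Pow(6, Rational(1, 2)))), Add(118, 21753)) = Mul(Add(-73804, Mul(-280, I, Pow(6, Rational(1, 2)))), 21871) = Add(-1614167284, Mul(-6123880, I, Pow(6, Rational(1, 2))))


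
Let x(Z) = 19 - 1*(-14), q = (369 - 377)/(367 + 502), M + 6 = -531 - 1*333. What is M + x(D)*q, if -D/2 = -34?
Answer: -68754/79 ≈ -870.30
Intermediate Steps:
M = -870 (M = -6 + (-531 - 1*333) = -6 + (-531 - 333) = -6 - 864 = -870)
D = 68 (D = -2*(-34) = 68)
q = -8/869 ≈ -0.0092060
x(Z) = 33 (x(Z) = 19 + 14 = 33)
M + x(D)*q = -870 + 33*(-8/869) = -870 - 24/79 = -68754/79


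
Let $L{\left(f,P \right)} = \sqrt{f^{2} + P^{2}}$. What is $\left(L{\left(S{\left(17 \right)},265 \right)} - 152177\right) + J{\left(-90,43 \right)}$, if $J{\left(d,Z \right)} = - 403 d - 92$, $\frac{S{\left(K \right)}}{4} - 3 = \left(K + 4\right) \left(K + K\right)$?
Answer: $-115999 + \sqrt{8295649} \approx -1.1312 \cdot 10^{5}$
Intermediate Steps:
$S{\left(K \right)} = 12 + 8 K \left(4 + K\right)$ ($S{\left(K \right)} = 12 + 4 \left(K + 4\right) \left(K + K\right) = 12 + 4 \left(4 + K\right) 2 K = 12 + 4 \cdot 2 K \left(4 + K\right) = 12 + 8 K \left(4 + K\right)$)
$L{\left(f,P \right)} = \sqrt{P^{2} + f^{2}}$
$J{\left(d,Z \right)} = -92 - 403 d$
$\left(L{\left(S{\left(17 \right)},265 \right)} - 152177\right) + J{\left(-90,43 \right)} = \left(\sqrt{265^{2} + \left(12 + 8 \cdot 17^{2} + 32 \cdot 17\right)^{2}} - 152177\right) - -36178 = \left(\sqrt{70225 + \left(12 + 8 \cdot 289 + 544\right)^{2}} - 152177\right) + \left(-92 + 36270\right) = \left(\sqrt{70225 + \left(12 + 2312 + 544\right)^{2}} - 152177\right) + 36178 = \left(\sqrt{70225 + 2868^{2}} - 152177\right) + 36178 = \left(\sqrt{70225 + 8225424} - 152177\right) + 36178 = \left(\sqrt{8295649} - 152177\right) + 36178 = \left(-152177 + \sqrt{8295649}\right) + 36178 = -115999 + \sqrt{8295649}$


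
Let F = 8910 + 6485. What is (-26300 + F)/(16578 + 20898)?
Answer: -3635/12492 ≈ -0.29099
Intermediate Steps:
F = 15395
(-26300 + F)/(16578 + 20898) = (-26300 + 15395)/(16578 + 20898) = -10905/37476 = -10905*1/37476 = -3635/12492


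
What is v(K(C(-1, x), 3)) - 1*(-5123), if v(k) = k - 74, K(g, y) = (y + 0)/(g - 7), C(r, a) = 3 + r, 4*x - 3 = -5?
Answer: 25242/5 ≈ 5048.4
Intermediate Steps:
x = -½ (x = ¾ + (¼)*(-5) = ¾ - 5/4 = -½ ≈ -0.50000)
K(g, y) = y/(-7 + g)
v(k) = -74 + k
v(K(C(-1, x), 3)) - 1*(-5123) = (-74 + 3/(-7 + (3 - 1))) - 1*(-5123) = (-74 + 3/(-7 + 2)) + 5123 = (-74 + 3/(-5)) + 5123 = (-74 + 3*(-⅕)) + 5123 = (-74 - ⅗) + 5123 = -373/5 + 5123 = 25242/5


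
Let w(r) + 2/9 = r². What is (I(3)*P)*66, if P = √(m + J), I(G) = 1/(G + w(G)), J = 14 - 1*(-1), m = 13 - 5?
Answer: 297*√23/53 ≈ 26.875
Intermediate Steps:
w(r) = -2/9 + r²
m = 8
J = 15 (J = 14 + 1 = 15)
I(G) = 1/(-2/9 + G + G²) (I(G) = 1/(G + (-2/9 + G²)) = 1/(-2/9 + G + G²))
P = √23 (P = √(8 + 15) = √23 ≈ 4.7958)
(I(3)*P)*66 = ((9/(-2 + 9*3 + 9*3²))*√23)*66 = ((9/(-2 + 27 + 9*9))*√23)*66 = ((9/(-2 + 27 + 81))*√23)*66 = ((9/106)*√23)*66 = ((9*(1/106))*√23)*66 = (9*√23/106)*66 = 297*√23/53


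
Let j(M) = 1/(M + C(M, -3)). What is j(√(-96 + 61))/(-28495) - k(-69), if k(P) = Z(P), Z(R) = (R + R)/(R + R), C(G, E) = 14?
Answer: (-√35 + 398931*I/28495)/(√35 - 14*I) ≈ -1.0 + 8.9873e-7*I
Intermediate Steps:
Z(R) = 1 (Z(R) = (2*R)/((2*R)) = (2*R)*(1/(2*R)) = 1)
j(M) = 1/(14 + M) (j(M) = 1/(M + 14) = 1/(14 + M))
k(P) = 1
j(√(-96 + 61))/(-28495) - k(-69) = 1/((14 + √(-96 + 61))*(-28495)) - 1*1 = -1/28495/(14 + √(-35)) - 1 = -1/28495/(14 + I*√35) - 1 = -1/(28495*(14 + I*√35)) - 1 = -1 - 1/(28495*(14 + I*√35))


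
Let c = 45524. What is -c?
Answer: -45524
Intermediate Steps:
-c = -1*45524 = -45524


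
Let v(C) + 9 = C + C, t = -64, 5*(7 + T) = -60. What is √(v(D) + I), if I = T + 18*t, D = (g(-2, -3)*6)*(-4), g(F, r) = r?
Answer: 2*I*√259 ≈ 32.187*I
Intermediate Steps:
T = -19 (T = -7 + (⅕)*(-60) = -7 - 12 = -19)
D = 72 (D = -3*6*(-4) = -18*(-4) = 72)
I = -1171 (I = -19 + 18*(-64) = -19 - 1152 = -1171)
v(C) = -9 + 2*C (v(C) = -9 + (C + C) = -9 + 2*C)
√(v(D) + I) = √((-9 + 2*72) - 1171) = √((-9 + 144) - 1171) = √(135 - 1171) = √(-1036) = 2*I*√259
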